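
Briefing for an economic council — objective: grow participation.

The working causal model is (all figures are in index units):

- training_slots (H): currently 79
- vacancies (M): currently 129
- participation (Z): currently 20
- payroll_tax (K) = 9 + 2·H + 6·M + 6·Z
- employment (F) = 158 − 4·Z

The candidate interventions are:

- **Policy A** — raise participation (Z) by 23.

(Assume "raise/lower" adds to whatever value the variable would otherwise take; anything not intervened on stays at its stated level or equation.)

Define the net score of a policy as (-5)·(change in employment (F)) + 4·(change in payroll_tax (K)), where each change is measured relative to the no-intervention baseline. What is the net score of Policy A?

Baseline:
  H = 79
  M = 129
  Z = 20
  K = 9 + 2·79 + 6·129 + 6·20 = 1061
  F = 158 − 4·20 = 78
Policy A (Z + 23):
  H = 79
  M = 129
  Z = 20 + 23 = 43
  K = 9 + 2·79 + 6·129 + 6·43 = 1199
  F = 158 − 4·43 = -14
ΔF = -14 − 78 = -92; ΔK = 1199 − 1061 = 138
Score = (-5)·(-92) + 4·138 = 1012

1012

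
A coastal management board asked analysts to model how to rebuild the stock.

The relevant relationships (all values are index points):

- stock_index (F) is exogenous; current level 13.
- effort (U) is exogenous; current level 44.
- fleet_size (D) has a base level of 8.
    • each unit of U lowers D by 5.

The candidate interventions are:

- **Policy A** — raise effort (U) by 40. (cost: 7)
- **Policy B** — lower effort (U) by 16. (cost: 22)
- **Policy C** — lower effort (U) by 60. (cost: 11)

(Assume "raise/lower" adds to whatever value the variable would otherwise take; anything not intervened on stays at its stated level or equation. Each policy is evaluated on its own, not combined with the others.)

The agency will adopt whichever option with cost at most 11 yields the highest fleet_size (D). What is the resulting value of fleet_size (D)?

88

Policy A (U + 40):
  U = 44 + 40 = 84
  D = 8 − 5·84 = -412
Policy C (U − 60):
  U = 44 − 60 = -16
  D = 8 − 5·(-16) = 88
Comparing — Policy A: D=-412, Policy C: D=88. Highest is 88 (Policy C).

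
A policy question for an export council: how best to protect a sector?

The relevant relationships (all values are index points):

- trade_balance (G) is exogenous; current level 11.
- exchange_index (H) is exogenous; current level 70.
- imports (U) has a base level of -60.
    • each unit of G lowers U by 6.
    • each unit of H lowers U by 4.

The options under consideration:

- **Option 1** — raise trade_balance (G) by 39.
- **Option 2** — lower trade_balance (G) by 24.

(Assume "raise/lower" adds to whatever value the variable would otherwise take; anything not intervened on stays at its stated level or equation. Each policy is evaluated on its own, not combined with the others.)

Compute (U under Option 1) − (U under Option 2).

-378

Option 1 (G + 39):
  G = 11 + 39 = 50
  H = 70
  U = -60 − 6·50 − 4·70 = -640
Option 2 (G − 24):
  G = 11 − 24 = -13
  H = 70
  U = -60 − 6·(-13) − 4·70 = -262
U: -640 − (-262) = -378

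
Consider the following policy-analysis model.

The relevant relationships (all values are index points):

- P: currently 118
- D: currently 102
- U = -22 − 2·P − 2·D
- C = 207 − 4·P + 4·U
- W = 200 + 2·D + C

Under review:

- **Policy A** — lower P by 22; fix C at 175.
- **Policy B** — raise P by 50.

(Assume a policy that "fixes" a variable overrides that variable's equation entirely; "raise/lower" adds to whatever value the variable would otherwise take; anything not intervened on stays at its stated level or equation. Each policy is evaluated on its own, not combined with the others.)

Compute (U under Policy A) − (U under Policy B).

144

Policy A (P − 22, C := 175):
  P = 118 − 22 = 96
  D = 102
  U = -22 − 2·96 − 2·102 = -418
Policy B (P + 50):
  P = 118 + 50 = 168
  D = 102
  U = -22 − 2·168 − 2·102 = -562
U: -418 − (-562) = 144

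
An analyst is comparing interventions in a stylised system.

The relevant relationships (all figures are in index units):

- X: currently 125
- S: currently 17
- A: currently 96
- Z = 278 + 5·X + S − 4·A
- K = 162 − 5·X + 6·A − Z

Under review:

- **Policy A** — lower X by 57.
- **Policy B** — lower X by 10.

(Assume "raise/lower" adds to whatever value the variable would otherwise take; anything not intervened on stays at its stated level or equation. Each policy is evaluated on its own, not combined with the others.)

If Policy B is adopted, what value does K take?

-323

Policy B (X − 10):
  X = 125 − 10 = 115
  S = 17
  A = 96
  Z = 278 + 5·115 + 17 − 4·96 = 486
  K = 162 − 5·115 + 6·96 − 486 = -323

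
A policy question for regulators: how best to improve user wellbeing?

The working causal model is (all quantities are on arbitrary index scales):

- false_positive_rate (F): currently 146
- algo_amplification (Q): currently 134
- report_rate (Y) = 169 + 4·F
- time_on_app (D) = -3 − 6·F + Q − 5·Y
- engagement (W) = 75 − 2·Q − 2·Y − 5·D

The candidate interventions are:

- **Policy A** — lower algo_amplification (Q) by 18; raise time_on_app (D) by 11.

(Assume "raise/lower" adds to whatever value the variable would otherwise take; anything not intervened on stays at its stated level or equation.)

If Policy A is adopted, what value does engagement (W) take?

Policy A (Q − 18, D + 11):
  F = 146
  Q = 134 − 18 = 116
  Y = 169 + 4·146 = 753
  D = -3 − 6·146 + 116 − 5·753 (+11 from intervention) = -4517
  W = 75 − 2·116 − 2·753 − 5·(-4517) = 20922

20922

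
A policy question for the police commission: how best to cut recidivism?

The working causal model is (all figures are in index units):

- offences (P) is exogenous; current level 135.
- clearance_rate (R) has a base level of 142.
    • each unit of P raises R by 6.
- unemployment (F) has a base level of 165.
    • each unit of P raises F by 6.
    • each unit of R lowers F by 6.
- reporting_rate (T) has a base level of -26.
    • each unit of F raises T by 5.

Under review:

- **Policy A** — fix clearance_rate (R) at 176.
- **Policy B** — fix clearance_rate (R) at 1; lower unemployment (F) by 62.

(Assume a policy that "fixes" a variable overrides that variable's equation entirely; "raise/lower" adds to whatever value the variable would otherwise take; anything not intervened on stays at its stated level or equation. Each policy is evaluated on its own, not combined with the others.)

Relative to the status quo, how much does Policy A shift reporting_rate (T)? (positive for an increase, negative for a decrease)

Baseline:
  P = 135
  R = 142 + 6·135 = 952
  F = 165 + 6·135 − 6·952 = -4737
  T = -26 + 5·(-4737) = -23711
Policy A (R := 176):
  P = 135
  R = 176
  F = 165 + 6·135 − 6·176 = -81
  T = -26 + 5·(-81) = -431
Change in T: -431 − (-23711) = 23280

23280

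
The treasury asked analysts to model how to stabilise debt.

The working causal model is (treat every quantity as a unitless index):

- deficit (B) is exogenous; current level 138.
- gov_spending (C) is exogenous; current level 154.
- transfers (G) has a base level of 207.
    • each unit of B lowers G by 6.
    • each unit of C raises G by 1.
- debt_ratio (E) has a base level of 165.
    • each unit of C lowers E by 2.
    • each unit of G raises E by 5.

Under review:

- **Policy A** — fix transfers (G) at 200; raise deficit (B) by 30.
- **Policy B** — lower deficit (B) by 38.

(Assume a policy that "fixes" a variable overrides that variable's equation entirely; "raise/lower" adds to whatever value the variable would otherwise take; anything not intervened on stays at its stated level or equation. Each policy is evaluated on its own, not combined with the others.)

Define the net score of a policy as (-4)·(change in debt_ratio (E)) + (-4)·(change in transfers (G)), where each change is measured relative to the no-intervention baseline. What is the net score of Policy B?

Baseline:
  B = 138
  C = 154
  G = 207 − 6·138 + 154 = -467
  E = 165 − 2·154 + 5·(-467) = -2478
Policy B (B − 38):
  B = 138 − 38 = 100
  C = 154
  G = 207 − 6·100 + 154 = -239
  E = 165 − 2·154 + 5·(-239) = -1338
ΔE = -1338 − (-2478) = 1140; ΔG = -239 − (-467) = 228
Score = (-4)·1140 + (-4)·228 = -5472

-5472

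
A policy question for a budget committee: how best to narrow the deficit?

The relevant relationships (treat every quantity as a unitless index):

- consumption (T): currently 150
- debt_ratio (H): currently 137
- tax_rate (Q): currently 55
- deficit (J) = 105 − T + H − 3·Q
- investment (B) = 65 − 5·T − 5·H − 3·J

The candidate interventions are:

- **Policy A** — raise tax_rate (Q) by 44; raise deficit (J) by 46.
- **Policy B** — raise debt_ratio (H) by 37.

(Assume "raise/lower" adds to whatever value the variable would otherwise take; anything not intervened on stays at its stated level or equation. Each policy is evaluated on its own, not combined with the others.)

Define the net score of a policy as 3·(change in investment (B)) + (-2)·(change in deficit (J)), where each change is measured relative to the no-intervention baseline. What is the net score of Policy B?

-962

Baseline:
  T = 150
  H = 137
  Q = 55
  J = 105 − 150 + 137 − 3·55 = -73
  B = 65 − 5·150 − 5·137 − 3·(-73) = -1151
Policy B (H + 37):
  T = 150
  H = 137 + 37 = 174
  Q = 55
  J = 105 − 150 + 174 − 3·55 = -36
  B = 65 − 5·150 − 5·174 − 3·(-36) = -1447
ΔB = -1447 − (-1151) = -296; ΔJ = -36 − (-73) = 37
Score = 3·(-296) + (-2)·37 = -962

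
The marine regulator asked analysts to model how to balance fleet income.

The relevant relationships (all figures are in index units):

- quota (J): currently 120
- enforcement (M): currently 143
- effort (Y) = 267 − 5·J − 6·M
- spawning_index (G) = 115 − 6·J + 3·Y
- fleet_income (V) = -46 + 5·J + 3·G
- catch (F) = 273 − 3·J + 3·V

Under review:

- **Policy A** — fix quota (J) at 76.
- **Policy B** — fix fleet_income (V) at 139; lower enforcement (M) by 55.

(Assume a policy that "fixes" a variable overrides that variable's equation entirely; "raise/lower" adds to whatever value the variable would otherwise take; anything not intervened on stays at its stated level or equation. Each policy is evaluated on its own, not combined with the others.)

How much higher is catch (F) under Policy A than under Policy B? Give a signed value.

-28569

Policy A (J := 76):
  J = 76
  M = 143
  Y = 267 − 5·76 − 6·143 = -971
  G = 115 − 6·76 + 3·(-971) = -3254
  V = -46 + 5·76 + 3·(-3254) = -9428
  F = 273 − 3·76 + 3·(-9428) = -28239
Policy B (V := 139, M − 55):
  J = 120
  M = 143 − 55 = 88
  Y = 267 − 5·120 − 6·88 = -861
  G = 115 − 6·120 + 3·(-861) = -3188
  V = 139
  F = 273 − 3·120 + 3·139 = 330
F: -28239 − 330 = -28569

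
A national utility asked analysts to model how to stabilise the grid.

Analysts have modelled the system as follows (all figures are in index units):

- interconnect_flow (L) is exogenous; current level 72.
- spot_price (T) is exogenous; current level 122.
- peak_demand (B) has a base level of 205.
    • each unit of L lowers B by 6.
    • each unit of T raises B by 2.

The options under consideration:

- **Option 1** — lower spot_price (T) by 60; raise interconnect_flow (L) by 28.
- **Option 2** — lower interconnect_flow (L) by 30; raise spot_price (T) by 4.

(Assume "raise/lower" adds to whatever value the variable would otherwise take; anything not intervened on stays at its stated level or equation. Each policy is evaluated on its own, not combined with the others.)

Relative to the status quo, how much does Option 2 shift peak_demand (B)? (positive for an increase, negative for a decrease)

Baseline:
  L = 72
  T = 122
  B = 205 − 6·72 + 2·122 = 17
Option 2 (L − 30, T + 4):
  L = 72 − 30 = 42
  T = 122 + 4 = 126
  B = 205 − 6·42 + 2·126 = 205
Change in B: 205 − 17 = 188

188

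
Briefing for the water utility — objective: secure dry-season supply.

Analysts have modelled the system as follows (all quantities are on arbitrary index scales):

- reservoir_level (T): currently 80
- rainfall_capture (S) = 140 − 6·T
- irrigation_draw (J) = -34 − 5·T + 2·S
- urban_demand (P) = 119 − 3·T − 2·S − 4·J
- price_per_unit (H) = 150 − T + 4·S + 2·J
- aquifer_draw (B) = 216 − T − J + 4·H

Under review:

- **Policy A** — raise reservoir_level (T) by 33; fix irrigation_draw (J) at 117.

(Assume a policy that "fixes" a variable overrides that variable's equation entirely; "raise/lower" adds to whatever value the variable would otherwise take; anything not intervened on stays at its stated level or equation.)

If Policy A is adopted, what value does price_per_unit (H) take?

-1881

Policy A (T + 33, J := 117):
  T = 80 + 33 = 113
  S = 140 − 6·113 = -538
  J = 117
  H = 150 − 113 + 4·(-538) + 2·117 = -1881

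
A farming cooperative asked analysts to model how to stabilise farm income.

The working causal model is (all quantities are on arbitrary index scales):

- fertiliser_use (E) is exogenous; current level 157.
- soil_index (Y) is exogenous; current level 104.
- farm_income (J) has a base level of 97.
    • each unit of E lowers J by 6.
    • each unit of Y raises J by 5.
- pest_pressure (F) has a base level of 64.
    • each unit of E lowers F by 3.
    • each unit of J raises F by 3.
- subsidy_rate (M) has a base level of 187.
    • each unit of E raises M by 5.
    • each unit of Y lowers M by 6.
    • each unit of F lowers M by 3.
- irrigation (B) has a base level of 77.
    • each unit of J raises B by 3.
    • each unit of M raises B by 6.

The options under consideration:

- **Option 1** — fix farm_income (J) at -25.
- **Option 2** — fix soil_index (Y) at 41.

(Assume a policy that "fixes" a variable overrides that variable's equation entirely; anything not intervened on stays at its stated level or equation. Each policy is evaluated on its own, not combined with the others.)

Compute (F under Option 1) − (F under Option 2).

Option 1 (J := -25):
  E = 157
  Y = 104
  J = -25
  F = 64 − 3·157 + 3·(-25) = -482
Option 2 (Y := 41):
  E = 157
  Y = 41
  J = 97 − 6·157 + 5·41 = -640
  F = 64 − 3·157 + 3·(-640) = -2327
F: -482 − (-2327) = 1845

1845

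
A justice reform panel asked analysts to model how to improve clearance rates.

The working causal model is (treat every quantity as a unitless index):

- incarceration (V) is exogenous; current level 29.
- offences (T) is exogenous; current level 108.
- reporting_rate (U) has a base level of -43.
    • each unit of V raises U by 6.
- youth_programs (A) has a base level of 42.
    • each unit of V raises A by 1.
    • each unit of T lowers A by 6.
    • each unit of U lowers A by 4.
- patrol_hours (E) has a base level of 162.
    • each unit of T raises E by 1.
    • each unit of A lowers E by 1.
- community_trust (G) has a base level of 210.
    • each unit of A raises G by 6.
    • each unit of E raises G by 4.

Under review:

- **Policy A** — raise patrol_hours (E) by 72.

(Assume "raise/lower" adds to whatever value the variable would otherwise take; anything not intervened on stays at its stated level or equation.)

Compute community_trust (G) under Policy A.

Policy A (E + 72):
  V = 29
  T = 108
  U = -43 + 6·29 = 131
  A = 42 + 29 − 6·108 − 4·131 = -1101
  E = 162 + 108 − (-1101) (+72 from intervention) = 1443
  G = 210 + 6·(-1101) + 4·1443 = -624

-624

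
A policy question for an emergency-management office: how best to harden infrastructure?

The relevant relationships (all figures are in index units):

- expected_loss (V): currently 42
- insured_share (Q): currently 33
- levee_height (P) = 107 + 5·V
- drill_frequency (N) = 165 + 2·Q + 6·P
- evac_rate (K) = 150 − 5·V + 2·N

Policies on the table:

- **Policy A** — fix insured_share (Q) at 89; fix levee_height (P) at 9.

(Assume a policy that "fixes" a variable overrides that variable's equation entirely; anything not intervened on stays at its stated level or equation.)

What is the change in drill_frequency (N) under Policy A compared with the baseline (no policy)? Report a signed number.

-1736

Baseline:
  V = 42
  Q = 33
  P = 107 + 5·42 = 317
  N = 165 + 2·33 + 6·317 = 2133
Policy A (Q := 89, P := 9):
  V = 42
  Q = 89
  P = 9
  N = 165 + 2·89 + 6·9 = 397
Change in N: 397 − 2133 = -1736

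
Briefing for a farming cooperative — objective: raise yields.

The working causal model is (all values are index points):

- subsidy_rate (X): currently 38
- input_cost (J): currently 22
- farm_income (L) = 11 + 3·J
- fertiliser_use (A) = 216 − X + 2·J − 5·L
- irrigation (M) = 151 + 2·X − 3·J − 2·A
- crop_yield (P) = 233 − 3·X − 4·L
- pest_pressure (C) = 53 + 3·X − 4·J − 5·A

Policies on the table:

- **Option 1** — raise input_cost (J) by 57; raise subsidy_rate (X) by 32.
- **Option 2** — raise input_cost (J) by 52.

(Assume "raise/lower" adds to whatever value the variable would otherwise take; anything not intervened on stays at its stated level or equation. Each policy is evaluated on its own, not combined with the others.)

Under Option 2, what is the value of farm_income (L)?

233

Option 2 (J + 52):
  J = 22 + 52 = 74
  L = 11 + 3·74 = 233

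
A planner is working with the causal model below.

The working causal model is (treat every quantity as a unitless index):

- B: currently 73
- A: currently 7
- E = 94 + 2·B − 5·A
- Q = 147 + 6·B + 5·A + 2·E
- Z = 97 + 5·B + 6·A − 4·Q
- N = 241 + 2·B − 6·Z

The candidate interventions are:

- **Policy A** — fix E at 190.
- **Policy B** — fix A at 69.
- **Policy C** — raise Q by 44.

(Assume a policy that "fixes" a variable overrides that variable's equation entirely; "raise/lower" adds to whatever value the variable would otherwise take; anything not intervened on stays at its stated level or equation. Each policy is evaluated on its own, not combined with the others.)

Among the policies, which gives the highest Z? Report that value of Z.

Policy A (E := 190):
  B = 73
  A = 7
  E = 190
  Q = 147 + 6·73 + 5·7 + 2·190 = 1000
  Z = 97 + 5·73 + 6·7 − 4·1000 = -3496
Policy B (A := 69):
  B = 73
  A = 69
  E = 94 + 2·73 − 5·69 = -105
  Q = 147 + 6·73 + 5·69 + 2·(-105) = 720
  Z = 97 + 5·73 + 6·69 − 4·720 = -2004
Policy C (Q + 44):
  B = 73
  A = 7
  E = 94 + 2·73 − 5·7 = 205
  Q = 147 + 6·73 + 5·7 + 2·205 (+44 from intervention) = 1074
  Z = 97 + 5·73 + 6·7 − 4·1074 = -3792
Comparing — Policy A: Z=-3496, Policy B: Z=-2004, Policy C: Z=-3792. Highest is -2004 (Policy B).

-2004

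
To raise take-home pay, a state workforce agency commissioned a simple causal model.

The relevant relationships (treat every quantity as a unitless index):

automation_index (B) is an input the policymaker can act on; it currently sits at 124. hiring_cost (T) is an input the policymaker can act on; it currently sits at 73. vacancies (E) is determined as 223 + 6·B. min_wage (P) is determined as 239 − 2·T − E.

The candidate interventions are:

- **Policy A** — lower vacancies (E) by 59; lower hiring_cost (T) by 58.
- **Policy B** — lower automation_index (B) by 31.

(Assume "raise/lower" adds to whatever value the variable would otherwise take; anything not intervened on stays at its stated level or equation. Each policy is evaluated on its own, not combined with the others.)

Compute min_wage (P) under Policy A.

-699

Policy A (E − 59, T − 58):
  B = 124
  T = 73 − 58 = 15
  E = 223 + 6·124 (−59 from intervention) = 908
  P = 239 − 2·15 − 908 = -699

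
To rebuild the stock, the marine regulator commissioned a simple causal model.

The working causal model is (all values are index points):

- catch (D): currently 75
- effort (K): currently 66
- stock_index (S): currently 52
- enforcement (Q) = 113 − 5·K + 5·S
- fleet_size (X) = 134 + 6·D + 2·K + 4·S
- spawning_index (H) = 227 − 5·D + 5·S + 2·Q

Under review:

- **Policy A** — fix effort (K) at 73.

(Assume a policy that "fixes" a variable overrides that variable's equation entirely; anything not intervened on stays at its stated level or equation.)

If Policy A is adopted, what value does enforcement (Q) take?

8

Policy A (K := 73):
  K = 73
  S = 52
  Q = 113 − 5·73 + 5·52 = 8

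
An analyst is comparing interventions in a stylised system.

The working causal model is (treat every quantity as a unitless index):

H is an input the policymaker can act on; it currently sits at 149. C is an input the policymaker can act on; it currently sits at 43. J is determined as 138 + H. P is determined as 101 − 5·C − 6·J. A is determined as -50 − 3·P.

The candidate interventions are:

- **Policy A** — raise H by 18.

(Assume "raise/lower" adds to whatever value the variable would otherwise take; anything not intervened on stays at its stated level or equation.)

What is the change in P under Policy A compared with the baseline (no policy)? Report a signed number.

-108

Baseline:
  H = 149
  C = 43
  J = 138 + 149 = 287
  P = 101 − 5·43 − 6·287 = -1836
Policy A (H + 18):
  H = 149 + 18 = 167
  C = 43
  J = 138 + 167 = 305
  P = 101 − 5·43 − 6·305 = -1944
Change in P: -1944 − (-1836) = -108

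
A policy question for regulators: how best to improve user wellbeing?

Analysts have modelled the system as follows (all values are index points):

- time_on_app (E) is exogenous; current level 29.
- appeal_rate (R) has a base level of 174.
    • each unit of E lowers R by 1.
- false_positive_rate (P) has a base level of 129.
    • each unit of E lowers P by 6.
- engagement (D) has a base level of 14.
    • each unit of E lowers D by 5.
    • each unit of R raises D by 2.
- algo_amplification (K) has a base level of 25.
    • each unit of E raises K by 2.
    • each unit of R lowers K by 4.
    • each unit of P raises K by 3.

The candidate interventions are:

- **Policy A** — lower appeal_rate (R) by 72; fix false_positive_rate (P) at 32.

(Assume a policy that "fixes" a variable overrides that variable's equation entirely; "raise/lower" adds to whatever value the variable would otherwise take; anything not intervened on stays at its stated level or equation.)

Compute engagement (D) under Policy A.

Policy A (R − 72, P := 32):
  E = 29
  R = 174 − 29 (−72 from intervention) = 73
  D = 14 − 5·29 + 2·73 = 15

15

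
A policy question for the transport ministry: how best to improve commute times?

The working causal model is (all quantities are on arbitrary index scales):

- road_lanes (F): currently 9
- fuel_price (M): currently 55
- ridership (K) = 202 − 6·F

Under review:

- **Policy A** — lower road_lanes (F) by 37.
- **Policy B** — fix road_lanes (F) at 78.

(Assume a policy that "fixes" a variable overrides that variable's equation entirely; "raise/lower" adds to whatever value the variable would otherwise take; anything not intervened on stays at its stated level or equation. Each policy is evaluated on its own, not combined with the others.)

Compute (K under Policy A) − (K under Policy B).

Policy A (F − 37):
  F = 9 − 37 = -28
  K = 202 − 6·(-28) = 370
Policy B (F := 78):
  F = 78
  K = 202 − 6·78 = -266
K: 370 − (-266) = 636

636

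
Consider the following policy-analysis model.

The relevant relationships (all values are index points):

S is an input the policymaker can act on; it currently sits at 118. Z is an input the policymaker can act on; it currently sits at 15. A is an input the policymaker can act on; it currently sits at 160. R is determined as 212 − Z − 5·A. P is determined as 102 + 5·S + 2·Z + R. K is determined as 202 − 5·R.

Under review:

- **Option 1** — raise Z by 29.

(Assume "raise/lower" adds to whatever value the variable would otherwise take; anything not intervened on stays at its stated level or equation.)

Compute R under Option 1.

Option 1 (Z + 29):
  Z = 15 + 29 = 44
  A = 160
  R = 212 − 44 − 5·160 = -632

-632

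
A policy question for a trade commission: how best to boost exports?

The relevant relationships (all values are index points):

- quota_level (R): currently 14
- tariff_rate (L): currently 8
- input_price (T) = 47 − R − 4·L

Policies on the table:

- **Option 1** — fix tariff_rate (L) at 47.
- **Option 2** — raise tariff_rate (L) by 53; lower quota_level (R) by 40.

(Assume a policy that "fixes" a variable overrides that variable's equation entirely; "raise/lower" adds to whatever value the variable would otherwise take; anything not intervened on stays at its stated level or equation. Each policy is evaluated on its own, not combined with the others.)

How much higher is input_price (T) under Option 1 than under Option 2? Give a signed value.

Option 1 (L := 47):
  R = 14
  L = 47
  T = 47 − 14 − 4·47 = -155
Option 2 (L + 53, R − 40):
  R = 14 − 40 = -26
  L = 8 + 53 = 61
  T = 47 − (-26) − 4·61 = -171
T: -155 − (-171) = 16

16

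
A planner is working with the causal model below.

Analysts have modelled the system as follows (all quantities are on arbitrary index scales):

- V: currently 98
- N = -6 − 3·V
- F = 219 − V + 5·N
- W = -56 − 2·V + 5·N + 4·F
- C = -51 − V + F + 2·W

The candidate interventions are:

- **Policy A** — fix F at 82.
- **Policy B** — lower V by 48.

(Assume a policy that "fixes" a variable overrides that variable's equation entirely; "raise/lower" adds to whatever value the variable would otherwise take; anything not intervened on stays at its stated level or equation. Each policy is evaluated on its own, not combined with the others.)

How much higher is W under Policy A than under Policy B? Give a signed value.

1956

Policy A (F := 82):
  V = 98
  N = -6 − 3·98 = -300
  F = 82
  W = -56 − 2·98 + 5·(-300) + 4·82 = -1424
Policy B (V − 48):
  V = 98 − 48 = 50
  N = -6 − 3·50 = -156
  F = 219 − 50 + 5·(-156) = -611
  W = -56 − 2·50 + 5·(-156) + 4·(-611) = -3380
W: -1424 − (-3380) = 1956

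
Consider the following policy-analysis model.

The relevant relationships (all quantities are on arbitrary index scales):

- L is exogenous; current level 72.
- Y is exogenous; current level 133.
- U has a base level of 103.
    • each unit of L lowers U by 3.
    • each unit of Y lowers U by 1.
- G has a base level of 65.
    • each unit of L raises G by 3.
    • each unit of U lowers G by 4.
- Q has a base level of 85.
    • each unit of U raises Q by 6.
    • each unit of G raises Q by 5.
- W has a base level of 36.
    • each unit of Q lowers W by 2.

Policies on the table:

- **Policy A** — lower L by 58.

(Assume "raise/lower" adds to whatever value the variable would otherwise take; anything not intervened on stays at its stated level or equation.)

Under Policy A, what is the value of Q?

1628

Policy A (L − 58):
  L = 72 − 58 = 14
  Y = 133
  U = 103 − 3·14 − 133 = -72
  G = 65 + 3·14 − 4·(-72) = 395
  Q = 85 + 6·(-72) + 5·395 = 1628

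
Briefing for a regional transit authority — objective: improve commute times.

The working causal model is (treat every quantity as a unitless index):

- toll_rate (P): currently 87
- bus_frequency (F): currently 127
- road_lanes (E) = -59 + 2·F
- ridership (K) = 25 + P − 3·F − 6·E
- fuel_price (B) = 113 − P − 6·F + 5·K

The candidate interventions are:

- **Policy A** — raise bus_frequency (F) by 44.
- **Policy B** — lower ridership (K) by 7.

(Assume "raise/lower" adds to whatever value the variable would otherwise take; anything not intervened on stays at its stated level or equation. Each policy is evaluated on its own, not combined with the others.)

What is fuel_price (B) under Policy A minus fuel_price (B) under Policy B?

-3529

Policy A (F + 44):
  P = 87
  F = 127 + 44 = 171
  E = -59 + 2·171 = 283
  K = 25 + 87 − 3·171 − 6·283 = -2099
  B = 113 − 87 − 6·171 + 5·(-2099) = -11495
Policy B (K − 7):
  P = 87
  F = 127
  E = -59 + 2·127 = 195
  K = 25 + 87 − 3·127 − 6·195 (−7 from intervention) = -1446
  B = 113 − 87 − 6·127 + 5·(-1446) = -7966
B: -11495 − (-7966) = -3529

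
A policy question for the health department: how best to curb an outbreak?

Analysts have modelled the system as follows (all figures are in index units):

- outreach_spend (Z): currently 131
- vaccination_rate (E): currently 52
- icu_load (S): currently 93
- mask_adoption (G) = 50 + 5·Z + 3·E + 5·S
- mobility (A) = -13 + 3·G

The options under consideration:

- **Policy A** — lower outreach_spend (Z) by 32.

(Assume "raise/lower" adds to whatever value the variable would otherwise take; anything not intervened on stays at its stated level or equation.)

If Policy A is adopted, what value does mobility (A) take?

3485

Policy A (Z − 32):
  Z = 131 − 32 = 99
  E = 52
  S = 93
  G = 50 + 5·99 + 3·52 + 5·93 = 1166
  A = -13 + 3·1166 = 3485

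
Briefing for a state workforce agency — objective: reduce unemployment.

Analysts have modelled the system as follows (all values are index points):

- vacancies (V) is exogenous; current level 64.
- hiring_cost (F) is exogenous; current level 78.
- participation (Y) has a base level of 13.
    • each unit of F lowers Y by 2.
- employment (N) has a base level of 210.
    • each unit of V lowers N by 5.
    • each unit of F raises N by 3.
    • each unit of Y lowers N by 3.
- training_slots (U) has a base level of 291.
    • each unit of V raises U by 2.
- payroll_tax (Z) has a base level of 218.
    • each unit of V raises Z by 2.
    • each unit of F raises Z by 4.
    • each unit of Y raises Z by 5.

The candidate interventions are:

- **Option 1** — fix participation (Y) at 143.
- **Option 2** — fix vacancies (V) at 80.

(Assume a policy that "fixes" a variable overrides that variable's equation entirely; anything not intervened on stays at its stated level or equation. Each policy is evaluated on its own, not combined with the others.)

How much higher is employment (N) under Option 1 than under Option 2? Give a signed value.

-778

Option 1 (Y := 143):
  V = 64
  F = 78
  Y = 143
  N = 210 − 5·64 + 3·78 − 3·143 = -305
Option 2 (V := 80):
  V = 80
  F = 78
  Y = 13 − 2·78 = -143
  N = 210 − 5·80 + 3·78 − 3·(-143) = 473
N: -305 − 473 = -778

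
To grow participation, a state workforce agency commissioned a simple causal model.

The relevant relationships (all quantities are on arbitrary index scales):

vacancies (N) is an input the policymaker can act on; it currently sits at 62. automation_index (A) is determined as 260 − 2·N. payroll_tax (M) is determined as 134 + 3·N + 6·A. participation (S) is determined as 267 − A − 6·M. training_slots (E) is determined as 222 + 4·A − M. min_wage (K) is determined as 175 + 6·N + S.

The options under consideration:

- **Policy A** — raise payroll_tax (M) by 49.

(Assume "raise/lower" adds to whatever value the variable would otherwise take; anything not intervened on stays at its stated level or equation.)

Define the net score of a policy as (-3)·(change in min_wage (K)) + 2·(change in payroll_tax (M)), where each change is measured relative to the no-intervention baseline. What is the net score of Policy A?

Baseline:
  N = 62
  A = 260 − 2·62 = 136
  M = 134 + 3·62 + 6·136 = 1136
  S = 267 − 136 − 6·1136 = -6685
  K = 175 + 6·62 + (-6685) = -6138
Policy A (M + 49):
  N = 62
  A = 260 − 2·62 = 136
  M = 134 + 3·62 + 6·136 (+49 from intervention) = 1185
  S = 267 − 136 − 6·1185 = -6979
  K = 175 + 6·62 + (-6979) = -6432
ΔK = -6432 − (-6138) = -294; ΔM = 1185 − 1136 = 49
Score = (-3)·(-294) + 2·49 = 980

980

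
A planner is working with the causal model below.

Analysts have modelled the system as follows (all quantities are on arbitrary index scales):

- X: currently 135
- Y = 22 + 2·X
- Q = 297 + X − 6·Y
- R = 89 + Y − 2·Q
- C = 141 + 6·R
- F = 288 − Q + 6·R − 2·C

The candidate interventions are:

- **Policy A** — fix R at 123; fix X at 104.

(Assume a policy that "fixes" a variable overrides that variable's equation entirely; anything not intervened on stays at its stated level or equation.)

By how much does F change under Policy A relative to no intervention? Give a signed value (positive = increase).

17047

Baseline:
  X = 135
  Y = 22 + 2·135 = 292
  Q = 297 + 135 − 6·292 = -1320
  R = 89 + 292 − 2·(-1320) = 3021
  C = 141 + 6·3021 = 18267
  F = 288 − (-1320) + 6·3021 − 2·18267 = -16800
Policy A (R := 123, X := 104):
  X = 104
  Y = 22 + 2·104 = 230
  Q = 297 + 104 − 6·230 = -979
  R = 123
  C = 141 + 6·123 = 879
  F = 288 − (-979) + 6·123 − 2·879 = 247
Change in F: 247 − (-16800) = 17047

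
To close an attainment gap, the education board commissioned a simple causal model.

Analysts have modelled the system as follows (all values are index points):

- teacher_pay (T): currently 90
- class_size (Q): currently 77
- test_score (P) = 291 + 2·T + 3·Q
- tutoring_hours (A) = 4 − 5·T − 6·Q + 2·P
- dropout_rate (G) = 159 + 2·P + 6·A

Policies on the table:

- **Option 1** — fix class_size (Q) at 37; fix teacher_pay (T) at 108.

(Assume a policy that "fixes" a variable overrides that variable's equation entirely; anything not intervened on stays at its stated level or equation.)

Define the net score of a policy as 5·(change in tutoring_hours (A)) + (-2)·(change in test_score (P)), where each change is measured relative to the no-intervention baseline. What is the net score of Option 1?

Baseline:
  T = 90
  Q = 77
  P = 291 + 2·90 + 3·77 = 702
  A = 4 − 5·90 − 6·77 + 2·702 = 496
Option 1 (Q := 37, T := 108):
  T = 108
  Q = 37
  P = 291 + 2·108 + 3·37 = 618
  A = 4 − 5·108 − 6·37 + 2·618 = 478
ΔA = 478 − 496 = -18; ΔP = 618 − 702 = -84
Score = 5·(-18) + (-2)·(-84) = 78

78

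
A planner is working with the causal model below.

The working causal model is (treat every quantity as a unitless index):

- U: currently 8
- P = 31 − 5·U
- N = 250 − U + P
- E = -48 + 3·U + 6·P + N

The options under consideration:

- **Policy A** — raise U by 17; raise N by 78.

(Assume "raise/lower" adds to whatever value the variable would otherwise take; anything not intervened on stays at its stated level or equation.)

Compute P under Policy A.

Policy A (U + 17, N + 78):
  U = 8 + 17 = 25
  P = 31 − 5·25 = -94

-94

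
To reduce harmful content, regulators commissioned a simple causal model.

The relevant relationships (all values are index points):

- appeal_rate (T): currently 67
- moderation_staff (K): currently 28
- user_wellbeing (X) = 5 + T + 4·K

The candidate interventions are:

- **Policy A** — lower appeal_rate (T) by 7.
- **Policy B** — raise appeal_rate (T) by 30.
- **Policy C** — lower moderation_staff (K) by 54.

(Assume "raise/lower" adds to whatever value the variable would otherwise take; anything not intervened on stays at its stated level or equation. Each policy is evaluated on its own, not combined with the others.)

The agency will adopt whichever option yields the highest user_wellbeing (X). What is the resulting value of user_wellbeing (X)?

214

Policy A (T − 7):
  T = 67 − 7 = 60
  K = 28
  X = 5 + 60 + 4·28 = 177
Policy B (T + 30):
  T = 67 + 30 = 97
  K = 28
  X = 5 + 97 + 4·28 = 214
Policy C (K − 54):
  T = 67
  K = 28 − 54 = -26
  X = 5 + 67 + 4·(-26) = -32
Comparing — Policy A: X=177, Policy B: X=214, Policy C: X=-32. Highest is 214 (Policy B).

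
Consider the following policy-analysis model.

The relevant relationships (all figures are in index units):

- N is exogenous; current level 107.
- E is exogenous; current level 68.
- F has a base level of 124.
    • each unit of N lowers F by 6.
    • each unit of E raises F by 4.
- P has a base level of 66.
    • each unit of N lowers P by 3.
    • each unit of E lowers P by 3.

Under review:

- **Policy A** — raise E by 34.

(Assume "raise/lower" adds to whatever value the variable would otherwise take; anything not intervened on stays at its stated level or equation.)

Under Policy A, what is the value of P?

Policy A (E + 34):
  N = 107
  E = 68 + 34 = 102
  P = 66 − 3·107 − 3·102 = -561

-561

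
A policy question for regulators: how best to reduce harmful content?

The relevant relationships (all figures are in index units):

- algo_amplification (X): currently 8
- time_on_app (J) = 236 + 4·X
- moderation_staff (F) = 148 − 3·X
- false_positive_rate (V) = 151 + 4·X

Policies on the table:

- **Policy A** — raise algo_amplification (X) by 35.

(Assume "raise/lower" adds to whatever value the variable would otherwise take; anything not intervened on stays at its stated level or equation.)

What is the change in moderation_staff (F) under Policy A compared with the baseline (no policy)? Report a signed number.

Baseline:
  X = 8
  F = 148 − 3·8 = 124
Policy A (X + 35):
  X = 8 + 35 = 43
  F = 148 − 3·43 = 19
Change in F: 19 − 124 = -105

-105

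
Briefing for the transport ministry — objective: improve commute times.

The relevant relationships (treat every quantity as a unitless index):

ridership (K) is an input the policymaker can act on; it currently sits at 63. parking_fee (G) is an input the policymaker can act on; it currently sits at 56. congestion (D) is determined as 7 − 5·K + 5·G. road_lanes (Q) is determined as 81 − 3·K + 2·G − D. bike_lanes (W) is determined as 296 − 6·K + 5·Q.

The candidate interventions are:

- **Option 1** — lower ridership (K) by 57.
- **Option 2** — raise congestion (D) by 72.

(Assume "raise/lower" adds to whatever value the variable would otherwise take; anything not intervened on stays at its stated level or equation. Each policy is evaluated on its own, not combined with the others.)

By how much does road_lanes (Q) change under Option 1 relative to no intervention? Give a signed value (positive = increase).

-114

Baseline:
  K = 63
  G = 56
  D = 7 − 5·63 + 5·56 = -28
  Q = 81 − 3·63 + 2·56 − (-28) = 32
Option 1 (K − 57):
  K = 63 − 57 = 6
  G = 56
  D = 7 − 5·6 + 5·56 = 257
  Q = 81 − 3·6 + 2·56 − 257 = -82
Change in Q: -82 − 32 = -114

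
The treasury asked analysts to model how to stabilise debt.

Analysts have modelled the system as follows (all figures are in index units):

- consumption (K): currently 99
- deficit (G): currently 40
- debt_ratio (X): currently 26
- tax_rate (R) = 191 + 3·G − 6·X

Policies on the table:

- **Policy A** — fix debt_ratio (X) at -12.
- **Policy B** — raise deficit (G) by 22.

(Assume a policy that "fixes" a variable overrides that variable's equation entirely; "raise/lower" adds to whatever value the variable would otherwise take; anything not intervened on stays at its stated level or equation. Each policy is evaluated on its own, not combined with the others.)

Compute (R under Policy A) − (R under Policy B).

Policy A (X := -12):
  G = 40
  X = -12
  R = 191 + 3·40 − 6·(-12) = 383
Policy B (G + 22):
  G = 40 + 22 = 62
  X = 26
  R = 191 + 3·62 − 6·26 = 221
R: 383 − 221 = 162

162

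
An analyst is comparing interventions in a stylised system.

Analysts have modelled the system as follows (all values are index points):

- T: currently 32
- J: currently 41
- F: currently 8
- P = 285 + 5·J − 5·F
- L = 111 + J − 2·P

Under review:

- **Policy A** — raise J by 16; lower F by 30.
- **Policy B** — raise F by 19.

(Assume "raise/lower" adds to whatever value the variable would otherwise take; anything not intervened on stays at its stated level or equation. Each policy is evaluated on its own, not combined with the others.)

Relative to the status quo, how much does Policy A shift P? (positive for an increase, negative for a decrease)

230

Baseline:
  J = 41
  F = 8
  P = 285 + 5·41 − 5·8 = 450
Policy A (J + 16, F − 30):
  J = 41 + 16 = 57
  F = 8 − 30 = -22
  P = 285 + 5·57 − 5·(-22) = 680
Change in P: 680 − 450 = 230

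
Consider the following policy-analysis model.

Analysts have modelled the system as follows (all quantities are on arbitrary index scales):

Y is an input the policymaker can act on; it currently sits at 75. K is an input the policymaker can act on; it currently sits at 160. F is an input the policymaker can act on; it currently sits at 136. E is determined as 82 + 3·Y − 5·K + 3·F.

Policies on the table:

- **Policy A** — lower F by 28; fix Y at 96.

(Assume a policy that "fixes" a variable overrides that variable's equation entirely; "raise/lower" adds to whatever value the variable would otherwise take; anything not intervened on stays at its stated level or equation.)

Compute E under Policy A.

-106

Policy A (F − 28, Y := 96):
  Y = 96
  K = 160
  F = 136 − 28 = 108
  E = 82 + 3·96 − 5·160 + 3·108 = -106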